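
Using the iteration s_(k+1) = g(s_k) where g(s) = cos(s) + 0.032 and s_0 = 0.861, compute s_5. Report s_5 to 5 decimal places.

s_1 = g(0.861000) = 0.683679
s_2 = g(0.683679) = 0.807254
s_3 = g(0.807254) = 0.723485
s_4 = g(0.723485) = 0.781503
s_5 = g(0.781503) = 0.741855

0.74186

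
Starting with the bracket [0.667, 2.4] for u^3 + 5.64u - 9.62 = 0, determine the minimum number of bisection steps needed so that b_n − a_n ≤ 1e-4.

Initial width b − a = 2.4 − 0.667 = 1.733000.
After n steps the width is (b−a)/2^n; need (b−a)/2^n ≤ 1e-4.
So n ≥ log₂(1.733000/1e-4) = log₂(17330.0000) ≈ 14.0810.
Hence n = 15.

15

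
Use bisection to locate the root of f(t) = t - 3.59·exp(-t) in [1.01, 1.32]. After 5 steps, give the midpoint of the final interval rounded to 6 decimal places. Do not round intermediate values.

f(1.010000) = -0.297546, f(1.320000) = 0.360984 (opposite signs)
step 1: m = 1.165000, f(m) = 0.045198 > 0 → root in [1.010000, 1.165000]
step 2: m = 1.087500, f(m) = -0.122539 < 0 → root in [1.087500, 1.165000]
step 3: m = 1.126250, f(m) = -0.037796 < 0 → root in [1.126250, 1.165000]
step 4: m = 1.145625, f(m) = 0.003915 > 0 → root in [1.126250, 1.145625]
step 5: m = 1.135937, f(m) = -0.016887 < 0 → root in [1.135937, 1.145625]
Midpoint of [1.135937, 1.145625] = 1.140781

1.140781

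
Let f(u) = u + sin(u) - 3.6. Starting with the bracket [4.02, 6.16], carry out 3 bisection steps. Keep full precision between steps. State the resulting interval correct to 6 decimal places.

[4.555000, 4.822500]

f(4.020000) = -0.349723, f(6.160000) = 2.437126 (opposite signs)
step 1: m = 5.090000, f(m) = 0.560452 > 0 → root in [4.020000, 5.090000]
step 2: m = 4.555000, f(m) = -0.032640 < 0 → root in [4.555000, 5.090000]
step 3: m = 4.822500, f(m) = 0.228556 > 0 → root in [4.555000, 4.822500]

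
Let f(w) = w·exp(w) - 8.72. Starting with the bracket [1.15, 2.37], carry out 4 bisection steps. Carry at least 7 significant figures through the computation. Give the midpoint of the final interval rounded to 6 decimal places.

1.645625

f(1.150000) = -5.088078, f(2.370000) = 16.632820 (opposite signs)
step 1: m = 1.760000, f(m) = 1.509890 > 0 → root in [1.150000, 1.760000]
step 2: m = 1.455000, f(m) = -2.486077 < 0 → root in [1.455000, 1.760000]
step 3: m = 1.607500, f(m) = -0.698061 < 0 → root in [1.607500, 1.760000]
step 4: m = 1.683750, f(m) = 0.348197 > 0 → root in [1.607500, 1.683750]
Midpoint of [1.607500, 1.683750] = 1.645625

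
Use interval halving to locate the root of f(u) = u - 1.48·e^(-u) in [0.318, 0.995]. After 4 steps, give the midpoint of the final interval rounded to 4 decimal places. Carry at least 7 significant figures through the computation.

f(0.318000) = -0.758852, f(0.995000) = 0.447809 (opposite signs)
step 1: m = 0.656500, f(m) = -0.111122 < 0 → root in [0.656500, 0.995000]
step 2: m = 0.825750, f(m) = 0.177648 > 0 → root in [0.656500, 0.825750]
step 3: m = 0.741125, f(m) = 0.035790 > 0 → root in [0.656500, 0.741125]
step 4: m = 0.698813, f(m) = -0.037007 < 0 → root in [0.698813, 0.741125]
Midpoint of [0.698813, 0.741125] = 0.719969

0.7200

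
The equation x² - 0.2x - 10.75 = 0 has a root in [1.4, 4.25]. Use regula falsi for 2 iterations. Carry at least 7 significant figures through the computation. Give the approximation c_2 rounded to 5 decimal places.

False-position update: c = (a·f(b) − b·f(a))/(f(b) − f(a)); replace the endpoint whose sign matches f(c).
f(1.400000) = -9.070000, f(4.250000) = 6.462500
step 1: c = 3.064220, f(c) = -1.973399 < 0 → new bracket [3.064220, 4.250000]
step 2: c = 3.341608, f(c) = -0.251977 < 0 → new bracket [3.341608, 4.250000]

3.34161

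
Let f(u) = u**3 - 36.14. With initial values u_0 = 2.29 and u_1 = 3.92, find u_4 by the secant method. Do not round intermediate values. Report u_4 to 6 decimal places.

f(u_0) = -24.131011, f(u_1) = 24.096288
u_2 = 3.920000 - (24.096288)·(3.920000 - 2.290000)/(24.096288 - (-24.131011)) = 3.105587; f(u_2) = -6.187642
u_3 = 3.105587 - (-6.187642)·(3.105587 - 3.920000)/(-6.187642 - (24.096288)) = 3.271988; f(u_3) = -1.110390
u_4 = 3.271988 - (-1.110390)·(3.271988 - 3.105587)/(-1.110390 - (-6.187642)) = 3.308380; f(u_4) = 0.071483

3.308380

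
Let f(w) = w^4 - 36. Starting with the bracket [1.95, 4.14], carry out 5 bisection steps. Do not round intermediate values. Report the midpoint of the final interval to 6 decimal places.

2.463281

f(1.950000) = -21.540994, f(4.140000) = 257.765888 (opposite signs)
step 1: m = 3.045000, f(m) = 49.970448 > 0 → root in [1.950000, 3.045000]
step 2: m = 2.497500, f(m) = 2.906484 > 0 → root in [1.950000, 2.497500]
step 3: m = 2.223750, f(m) = -11.546341 < 0 → root in [2.223750, 2.497500]
step 4: m = 2.360625, f(m) = -4.946682 < 0 → root in [2.360625, 2.497500]
step 5: m = 2.429062, f(m) = -1.185933 < 0 → root in [2.429062, 2.497500]
Midpoint of [2.429062, 2.497500] = 2.463281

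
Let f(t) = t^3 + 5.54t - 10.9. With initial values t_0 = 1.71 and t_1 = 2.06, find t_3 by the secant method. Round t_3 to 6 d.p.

1.446007

f(t_0) = 3.573611, f(t_1) = 9.254216
t_2 = 2.060000 - (9.254216)·(2.060000 - 1.710000)/(9.254216 - (3.573611)) = 1.489819; f(t_2) = 0.660335
t_3 = 1.489819 - (0.660335)·(1.489819 - 2.060000)/(0.660335 - (9.254216)) = 1.446007; f(t_3) = 0.134388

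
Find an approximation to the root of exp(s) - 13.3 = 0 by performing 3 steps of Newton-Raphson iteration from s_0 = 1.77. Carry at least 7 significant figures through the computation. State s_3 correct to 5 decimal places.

Newton update: s ← s − f(s)/f'(s).
f'(s) = exp(s)
s_0 = 1.770000: f = -7.429147, f' = 5.870853 → s_1 = 1.770000 - (-7.429147)/(5.870853) = 3.035429
s_1 = 3.035429: f = 7.509898, f' = 20.809898 → s_2 = 3.035429 - (7.509898)/(20.809898) = 2.674548
s_2 = 2.674548: f = 1.205787, f' = 14.505787 → s_3 = 2.674548 - (1.205787)/(14.505787) = 2.591423

2.59142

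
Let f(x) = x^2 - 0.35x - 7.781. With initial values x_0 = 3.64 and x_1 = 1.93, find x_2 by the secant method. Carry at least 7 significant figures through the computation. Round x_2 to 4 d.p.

f(x_0) = 4.194600, f(x_1) = -4.731600
x_2 = 1.930000 - (-4.731600)·(1.930000 - 3.640000)/(-4.731600 - (4.194600)) = 2.836437; f(x_2) = -0.728379

2.8364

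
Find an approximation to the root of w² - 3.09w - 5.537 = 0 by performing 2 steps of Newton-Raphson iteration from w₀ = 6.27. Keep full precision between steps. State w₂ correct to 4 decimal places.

4.3832

f'(w) = 2w - 3.09
w_0 = 6.270000: f = 14.401600, f' = 9.450000 → w_1 = 6.270000 - (14.401600)/(9.450000) = 4.746021
w_1 = 4.746021: f = 2.322511, f' = 6.402042 → w_2 = 4.746021 - (2.322511)/(6.402042) = 4.383245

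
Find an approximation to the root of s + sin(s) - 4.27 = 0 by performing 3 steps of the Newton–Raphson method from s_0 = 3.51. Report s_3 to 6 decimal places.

5.276592

f'(s) = 1 + cos(s)
s_0 = 3.510000: f = -1.120130, f' = 0.067098 → s_1 = 3.510000 - (-1.120130)/(0.067098) = 20.203964
s_1 = 20.203964: f = 16.910644, f' = 1.214703 → s_2 = 20.203964 - (16.910644)/(1.214703) = 6.282338
s_2 = 6.282338: f = 2.011491, f' = 2.000000 → s_3 = 6.282338 - (2.011491)/(2.000000) = 5.276592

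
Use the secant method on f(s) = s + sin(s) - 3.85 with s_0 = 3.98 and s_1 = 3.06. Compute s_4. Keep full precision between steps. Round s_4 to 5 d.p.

4.47041

Secant update: s_(k+1) = s_k − f(s_k)·(s_k − s_(k-1))/(f(s_k) − f(s_(k-1))).
f(s_0) = -0.613579, f(s_1) = -0.708498
s_2 = 3.060000 - (-0.708498)·(3.060000 - 3.980000)/(-0.708498 - (-0.613579)) = 9.927118; f(s_2) = 5.595640
s_3 = 9.927118 - (5.595640)·(9.927118 - 3.060000)/(5.595640 - (-0.708498)) = 3.831769; f(s_3) = -0.654904
s_4 = 3.831769 - (-0.654904)·(3.831769 - 9.927118)/(-0.654904 - (5.595640)) = 4.470413; f(s_4) = -0.350454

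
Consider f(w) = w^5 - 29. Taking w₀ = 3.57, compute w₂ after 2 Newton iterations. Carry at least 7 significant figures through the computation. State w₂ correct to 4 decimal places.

Newton update: w ← w − f(w)/f'(w).
f'(w) = 5w⁴
w_0 = 3.570000: f = 550.883939, f' = 812.162380 → w_1 = 3.570000 - (550.883939)/(812.162380) = 2.891707
w_1 = 2.891707: f = 173.195525, f' = 349.612729 → w_2 = 2.891707 - (173.195525)/(349.612729) = 2.396315

2.3963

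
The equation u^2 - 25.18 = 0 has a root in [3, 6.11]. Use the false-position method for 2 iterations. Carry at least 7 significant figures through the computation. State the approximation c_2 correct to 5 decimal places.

f(3.000000) = -16.180000, f(6.110000) = 12.152100
step 1: c = 4.776070, f(c) = -2.369153 < 0 → new bracket [4.776070, 6.110000]
step 2: c = 4.993702, f(c) = -0.242942 < 0 → new bracket [4.993702, 6.110000]

4.99370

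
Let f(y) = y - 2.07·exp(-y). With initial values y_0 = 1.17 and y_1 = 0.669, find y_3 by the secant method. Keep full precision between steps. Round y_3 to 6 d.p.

0.869170

f(y_0) = 0.527540, f(y_1) = -0.391297
y_2 = 0.669000 - (-0.391297)·(0.669000 - 1.170000)/(-0.391297 - (0.527540)) = 0.882356; f(y_2) = 0.025776
y_3 = 0.882356 - (0.025776)·(0.882356 - 0.669000)/(0.025776 - (-0.391297)) = 0.869170; f(y_3) = 0.001221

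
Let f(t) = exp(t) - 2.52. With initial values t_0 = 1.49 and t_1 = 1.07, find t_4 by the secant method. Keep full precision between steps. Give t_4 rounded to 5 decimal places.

0.92431

f(t_0) = 1.917096, f(t_1) = 0.395379
t_2 = 1.070000 - (0.395379)·(1.070000 - 1.490000)/(0.395379 - (1.917096)) = 0.960874; f(t_2) = 0.093979
t_3 = 0.960874 - (0.093979)·(0.960874 - 1.070000)/(0.093979 - (0.395379)) = 0.926847; f(t_3) = 0.006531
t_4 = 0.926847 - (0.006531)·(0.926847 - 0.960874)/(0.006531 - (0.093979)) = 0.924306; f(t_4) = 0.000119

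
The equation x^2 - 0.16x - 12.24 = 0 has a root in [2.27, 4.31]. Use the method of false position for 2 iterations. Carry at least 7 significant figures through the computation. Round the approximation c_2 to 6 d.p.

3.565127

False-position update: c = (a·f(b) − b·f(a))/(f(b) − f(a)); replace the endpoint whose sign matches f(c).
f(2.270000) = -7.450300, f(4.310000) = 5.646500
step 1: c = 3.430483, f(c) = -1.020665 < 0 → new bracket [3.430483, 4.310000]
step 2: c = 3.565127, f(c) = -0.100293 < 0 → new bracket [3.565127, 4.310000]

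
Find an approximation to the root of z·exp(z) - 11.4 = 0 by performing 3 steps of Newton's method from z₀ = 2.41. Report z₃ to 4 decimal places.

1.8298

f'(z) = (z + 1)·exp(z)
z_0 = 2.410000: f = 15.432846, f' = 37.966808 → z_1 = 2.410000 - (15.432846)/(37.966808) = 2.003517
z_1 = 2.003517: f = 3.456266, f' = 22.271358 → z_2 = 2.003517 - (3.456266)/(22.271358) = 1.848329
z_2 = 1.848329: f = 0.335405, f' = 18.084603 → z_3 = 1.848329 - (0.335405)/(18.084603) = 1.829782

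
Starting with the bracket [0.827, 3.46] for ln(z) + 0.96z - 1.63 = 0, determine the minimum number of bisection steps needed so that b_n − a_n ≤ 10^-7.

Initial width b − a = 3.46 − 0.827 = 2.633000.
After n steps the width is (b−a)/2^n; need (b−a)/2^n ≤ 10^-7.
So n ≥ log₂(2.633000/10^-7) = log₂(26330000.0000) ≈ 24.6502.
Hence n = 25.

25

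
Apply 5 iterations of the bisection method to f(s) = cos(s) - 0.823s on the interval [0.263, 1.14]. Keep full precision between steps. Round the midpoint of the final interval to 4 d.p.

0.8248

f(0.263000) = 0.749165, f(1.140000) = -0.520625 (opposite signs)
step 1: m = 0.701500, f(m) = 0.186541 > 0 → root in [0.701500, 1.140000]
step 2: m = 0.920750, f(m) = -0.152554 < 0 → root in [0.701500, 0.920750]
step 3: m = 0.811125, f(m) = 0.021127 > 0 → root in [0.811125, 0.920750]
step 4: m = 0.865938, f(m) = -0.064740 < 0 → root in [0.811125, 0.865938]
step 5: m = 0.838531, f(m) = -0.021555 < 0 → root in [0.811125, 0.838531]
Midpoint of [0.811125, 0.838531] = 0.824828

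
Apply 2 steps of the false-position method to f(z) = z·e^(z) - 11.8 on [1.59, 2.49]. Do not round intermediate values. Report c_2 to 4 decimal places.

1.8149

False-position update: c = (a·f(b) − b·f(a))/(f(b) − f(a)); replace the endpoint whose sign matches f(c).
f(1.590000) = -4.003039, f(2.490000) = 18.232578
step 1: c = 1.752025, f(c) = -1.697348 < 0 → new bracket [1.752025, 2.490000]
step 2: c = 1.814876, f(c) = -0.656097 < 0 → new bracket [1.814876, 2.490000]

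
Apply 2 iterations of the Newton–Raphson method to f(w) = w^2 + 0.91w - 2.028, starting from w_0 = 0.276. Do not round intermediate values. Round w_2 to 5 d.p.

Newton update: w ← w − f(w)/f'(w).
f'(w) = 2w + 0.91
w_0 = 0.276000: f = -1.700664, f' = 1.462000 → w_1 = 0.276000 - (-1.700664)/(1.462000) = 1.439245
w_1 = 1.439245: f = 1.353139, f' = 3.788490 → w_2 = 1.439245 - (1.353139)/(3.788490) = 1.082074

1.08207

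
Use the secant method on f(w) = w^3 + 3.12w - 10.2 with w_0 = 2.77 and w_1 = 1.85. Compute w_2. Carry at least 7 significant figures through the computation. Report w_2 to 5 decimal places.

1.75157

f(w_0) = 19.696333, f(w_1) = 1.903625
w_2 = 1.850000 - (1.903625)·(1.850000 - 2.770000)/(1.903625 - (19.696333)) = 1.751570; f(w_2) = 0.638712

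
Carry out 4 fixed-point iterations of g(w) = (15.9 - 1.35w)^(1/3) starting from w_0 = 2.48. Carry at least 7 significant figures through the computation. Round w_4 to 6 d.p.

w_1 = g(2.480000) = 2.324008
w_2 = g(2.324008) = 2.336933
w_3 = g(2.336933) = 2.335868
w_4 = g(2.335868) = 2.335955

2.335955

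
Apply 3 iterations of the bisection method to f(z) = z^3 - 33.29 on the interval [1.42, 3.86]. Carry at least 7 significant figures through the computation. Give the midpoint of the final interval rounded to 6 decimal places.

f(1.420000) = -30.426712, f(3.860000) = 24.222456 (opposite signs)
step 1: m = 2.640000, f(m) = -14.890256 < 0 → root in [2.640000, 3.860000]
step 2: m = 3.250000, f(m) = 1.038125 > 0 → root in [2.640000, 3.250000]
step 3: m = 2.945000, f(m) = -7.747941 < 0 → root in [2.945000, 3.250000]
Midpoint of [2.945000, 3.250000] = 3.097500

3.097500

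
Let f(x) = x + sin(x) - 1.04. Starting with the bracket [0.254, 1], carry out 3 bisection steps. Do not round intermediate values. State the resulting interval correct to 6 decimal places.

f(0.254000) = -0.534722, f(1.000000) = 0.801471 (opposite signs)
step 1: m = 0.627000, f(m) = 0.173718 > 0 → root in [0.254000, 0.627000]
step 2: m = 0.440500, f(m) = -0.173108 < 0 → root in [0.440500, 0.627000]
step 3: m = 0.533750, f(m) = 0.002515 > 0 → root in [0.440500, 0.533750]

[0.440500, 0.533750]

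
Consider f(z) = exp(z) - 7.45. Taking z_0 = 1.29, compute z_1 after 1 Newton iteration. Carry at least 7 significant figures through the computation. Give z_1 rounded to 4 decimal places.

2.3408

f'(z) = exp(z)
z_0 = 1.290000: f = -3.817213, f' = 3.632787 → z_1 = 1.290000 - (-3.817213)/(3.632787) = 2.340767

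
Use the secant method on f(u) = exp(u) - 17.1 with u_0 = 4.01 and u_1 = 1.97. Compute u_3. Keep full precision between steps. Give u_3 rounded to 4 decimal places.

f(u_0) = 38.046871, f(u_1) = -9.929324
u_2 = 1.970000 - (-9.929324)·(1.970000 - 4.010000)/(-9.929324 - (38.046871)) = 2.392206; f(u_2) = -6.162408
u_3 = 2.392206 - (-6.162408)·(2.392206 - 1.970000)/(-6.162408 - (-9.929324)) = 3.082904; f(u_3) = 4.721688

3.0829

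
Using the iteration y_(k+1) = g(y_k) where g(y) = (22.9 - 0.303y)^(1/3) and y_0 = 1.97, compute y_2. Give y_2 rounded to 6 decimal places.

2.804038

y_1 = g(1.970000) = 2.814848
y_2 = g(2.814848) = 2.804038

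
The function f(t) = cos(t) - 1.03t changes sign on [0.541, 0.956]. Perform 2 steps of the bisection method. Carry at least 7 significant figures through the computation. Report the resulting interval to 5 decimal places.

[0.64475, 0.74850]

f(0.541000) = 0.299964, f(0.956000) = -0.407888 (opposite signs)
step 1: m = 0.748500, f(m) = -0.038244 < 0 → root in [0.541000, 0.748500]
step 2: m = 0.644750, f(m) = 0.135158 > 0 → root in [0.644750, 0.748500]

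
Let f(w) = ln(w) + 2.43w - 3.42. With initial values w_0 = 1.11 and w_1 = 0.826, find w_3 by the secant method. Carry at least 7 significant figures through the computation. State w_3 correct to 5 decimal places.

f(w_0) = -0.618340, f(w_1) = -1.603981
w_2 = 0.826000 - (-1.603981)·(0.826000 - 1.110000)/(-1.603981 - (-0.618340)) = 1.288167; f(w_2) = -0.036534
w_3 = 1.288167 - (-0.036534)·(1.288167 - 0.826000)/(-0.036534 - (-1.603981)) = 1.298939; f(w_3) = -0.002030

1.29894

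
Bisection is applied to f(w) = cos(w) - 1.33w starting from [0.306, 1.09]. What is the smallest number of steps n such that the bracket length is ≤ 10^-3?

Initial width b − a = 1.09 − 0.306 = 0.784000.
After n steps the width is (b−a)/2^n; need (b−a)/2^n ≤ 10^-3.
So n ≥ log₂(0.784000/10^-3) = log₂(784.0000) ≈ 9.6147.
Hence n = 10.

10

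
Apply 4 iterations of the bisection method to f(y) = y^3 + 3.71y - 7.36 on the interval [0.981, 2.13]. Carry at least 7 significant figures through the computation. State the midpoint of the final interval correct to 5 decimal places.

f(0.981000) = -2.776414, f(2.130000) = 10.205897 (opposite signs)
step 1: m = 1.555500, f(m) = 2.174562 > 0 → root in [0.981000, 1.555500]
step 2: m = 1.268250, f(m) = -0.614866 < 0 → root in [1.268250, 1.555500]
step 3: m = 1.411875, f(m) = 0.692475 > 0 → root in [1.268250, 1.411875]
step 4: m = 1.340062, f(m) = 0.018073 > 0 → root in [1.268250, 1.340062]
Midpoint of [1.268250, 1.340062] = 1.304156

1.30416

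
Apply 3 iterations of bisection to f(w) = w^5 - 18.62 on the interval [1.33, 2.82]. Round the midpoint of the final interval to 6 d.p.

1.795625

f(1.330000) = -14.458420, f(2.820000) = 159.718677 (opposite signs)
step 1: m = 2.075000, f(m) = 19.847194 > 0 → root in [1.330000, 2.075000]
step 2: m = 1.702500, f(m) = -4.316721 < 0 → root in [1.702500, 2.075000]
step 3: m = 1.888750, f(m) = 5.416564 > 0 → root in [1.702500, 1.888750]
Midpoint of [1.702500, 1.888750] = 1.795625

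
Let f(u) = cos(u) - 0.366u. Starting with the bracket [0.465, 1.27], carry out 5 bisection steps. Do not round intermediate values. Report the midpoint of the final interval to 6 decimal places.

1.131641

f(0.465000) = 0.723632, f(1.270000) = -0.168539 (opposite signs)
step 1: m = 0.867500, f(m) = 0.329230 > 0 → root in [0.867500, 1.270000]
step 2: m = 1.068750, f(m) = 0.090058 > 0 → root in [1.068750, 1.270000]
step 3: m = 1.169375, f(m) = -0.037264 < 0 → root in [1.068750, 1.169375]
step 4: m = 1.119063, f(m) = 0.026949 > 0 → root in [1.119063, 1.169375]
step 5: m = 1.144219, f(m) = -0.005027 < 0 → root in [1.119063, 1.144219]
Midpoint of [1.119063, 1.144219] = 1.131641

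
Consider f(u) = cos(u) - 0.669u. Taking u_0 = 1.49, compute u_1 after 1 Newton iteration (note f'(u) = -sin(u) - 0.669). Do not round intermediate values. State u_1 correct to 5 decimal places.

u_0 = 1.490000: f = -0.916102, f' = -1.665738 → u_1 = 1.490000 - (-0.916102)/(-1.665738) = 0.940033

0.94003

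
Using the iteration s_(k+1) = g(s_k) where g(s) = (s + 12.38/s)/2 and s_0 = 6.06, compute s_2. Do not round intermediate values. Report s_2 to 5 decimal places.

3.55357

s_1 = g(6.060000) = 4.051452
s_2 = g(4.051452) = 3.553573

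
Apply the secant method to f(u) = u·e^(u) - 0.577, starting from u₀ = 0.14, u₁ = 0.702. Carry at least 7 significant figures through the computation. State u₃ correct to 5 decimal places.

f(u_0) = -0.415962, f(u_1) = 0.839485
u_2 = 0.702000 - (0.839485)·(0.702000 - 0.140000)/(0.839485 - (-0.415962)) = 0.326205; f(u_2) = -0.124978
u_3 = 0.326205 - (-0.124978)·(0.326205 - 0.702000)/(-0.124978 - (0.839485)) = 0.374902; f(u_3) = -0.031575

0.37490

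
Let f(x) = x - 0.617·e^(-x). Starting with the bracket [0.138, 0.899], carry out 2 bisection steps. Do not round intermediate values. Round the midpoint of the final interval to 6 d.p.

f(0.138000) = -0.399468, f(0.899000) = 0.647896 (opposite signs)
step 1: m = 0.518500, f(m) = 0.151130 > 0 → root in [0.138000, 0.518500]
step 2: m = 0.328250, f(m) = -0.116103 < 0 → root in [0.328250, 0.518500]
Midpoint of [0.328250, 0.518500] = 0.423375

0.423375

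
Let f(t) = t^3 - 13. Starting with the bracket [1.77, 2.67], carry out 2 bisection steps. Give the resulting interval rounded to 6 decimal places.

[2.220000, 2.445000]

f(1.770000) = -7.454767, f(2.670000) = 6.034163 (opposite signs)
step 1: m = 2.220000, f(m) = -2.058952 < 0 → root in [2.220000, 2.670000]
step 2: m = 2.445000, f(m) = 1.616271 > 0 → root in [2.220000, 2.445000]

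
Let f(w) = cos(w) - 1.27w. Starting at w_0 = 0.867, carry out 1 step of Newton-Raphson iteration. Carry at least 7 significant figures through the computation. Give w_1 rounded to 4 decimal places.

f'(w) = -sin(w) - 1.27
w_0 = 0.867000: f = -0.453973, f' = -2.032391 → w_1 = 0.867000 - (-0.453973)/(-2.032391) = 0.643631

0.6436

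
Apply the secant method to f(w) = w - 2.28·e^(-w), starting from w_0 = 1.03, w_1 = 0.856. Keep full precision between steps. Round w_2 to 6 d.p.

0.915646

f(w_0) = 0.216024, f(w_1) = -0.112677
w_2 = 0.856000 - (-0.112677)·(0.856000 - 1.030000)/(-0.112677 - (0.216024)) = 0.915646; f(w_2) = 0.003058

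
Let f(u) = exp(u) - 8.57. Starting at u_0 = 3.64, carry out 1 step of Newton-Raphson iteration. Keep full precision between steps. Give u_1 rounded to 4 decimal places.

2.8650

Newton update: u ← u − f(u)/f'(u).
f'(u) = exp(u)
u_0 = 3.640000: f = 29.521837, f' = 38.091837 → u_1 = 3.640000 - (29.521837)/(38.091837) = 2.864983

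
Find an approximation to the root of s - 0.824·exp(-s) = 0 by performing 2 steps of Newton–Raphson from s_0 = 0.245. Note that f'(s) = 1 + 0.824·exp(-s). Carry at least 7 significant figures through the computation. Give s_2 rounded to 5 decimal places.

0.49983

s_0 = 0.245000: f = -0.399949, f' = 1.644949 → s_1 = 0.245000 - (-0.399949)/(1.644949) = 0.488137
s_1 = 0.488137: f = -0.017608, f' = 1.505745 → s_2 = 0.488137 - (-0.017608)/(1.505745) = 0.499831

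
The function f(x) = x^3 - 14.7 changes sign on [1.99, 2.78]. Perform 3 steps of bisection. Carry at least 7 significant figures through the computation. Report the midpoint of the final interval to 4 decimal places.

f(1.990000) = -6.819401, f(2.780000) = 6.784952 (opposite signs)
step 1: m = 2.385000, f(m) = -1.133583 < 0 → root in [2.385000, 2.780000]
step 2: m = 2.582500, f(m) = 2.523483 > 0 → root in [2.385000, 2.582500]
step 3: m = 2.483750, f(m) = 0.622289 > 0 → root in [2.385000, 2.483750]
Midpoint of [2.385000, 2.483750] = 2.434375

2.4344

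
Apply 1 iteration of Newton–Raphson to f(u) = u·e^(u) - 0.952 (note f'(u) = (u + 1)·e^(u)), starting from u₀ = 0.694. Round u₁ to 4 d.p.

Newton update: u ← u − f(u)/f'(u).
u_0 = 0.694000: f = 0.437184, f' = 3.390891 → u_1 = 0.694000 - (0.437184)/(3.390891) = 0.565071

0.5651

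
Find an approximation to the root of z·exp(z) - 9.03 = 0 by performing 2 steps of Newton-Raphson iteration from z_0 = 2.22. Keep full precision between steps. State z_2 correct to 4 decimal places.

1.6962

f'(z) = (z + 1)·exp(z)
z_0 = 2.220000: f = 11.410275, f' = 29.647605 → z_1 = 2.220000 - (11.410275)/(29.647605) = 1.835137
z_1 = 1.835137: f = 2.468950, f' = 17.764941 → z_2 = 1.835137 - (2.468950)/(17.764941) = 1.696158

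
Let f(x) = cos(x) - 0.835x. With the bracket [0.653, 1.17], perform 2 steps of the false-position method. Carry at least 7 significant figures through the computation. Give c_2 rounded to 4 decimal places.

False-position update: c = (a·f(b) − b·f(a))/(f(b) − f(a)); replace the endpoint whose sign matches f(c).
f(0.653000) = 0.249010, f(1.170000) = -0.586798
step 1: c = 0.807028, f(c) = 0.017779 > 0 → new bracket [0.807028, 1.170000]
step 2: c = 0.817702, f(c) = 0.001118 > 0 → new bracket [0.817702, 1.170000]

0.8177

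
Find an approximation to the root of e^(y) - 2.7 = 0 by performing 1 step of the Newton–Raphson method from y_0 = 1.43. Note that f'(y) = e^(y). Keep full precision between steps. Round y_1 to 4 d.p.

y_0 = 1.430000: f = 1.478699, f' = 4.178699 → y_1 = 1.430000 - (1.478699)/(4.178699) = 1.076134

1.0761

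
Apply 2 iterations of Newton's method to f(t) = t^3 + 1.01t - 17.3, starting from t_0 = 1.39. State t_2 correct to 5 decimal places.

2.65966

f'(t) = 3t^2 + 1.01
t_0 = 1.390000: f = -13.210481, f' = 6.806300 → t_1 = 1.390000 - (-13.210481)/(6.806300) = 3.330920
t_1 = 3.330920: f = 23.020866, f' = 34.295076 → t_2 = 3.330920 - (23.020866)/(34.295076) = 2.659661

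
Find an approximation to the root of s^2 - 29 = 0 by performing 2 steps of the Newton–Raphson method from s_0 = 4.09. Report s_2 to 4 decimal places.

5.3889

Newton update: s ← s − f(s)/f'(s).
f'(s) = 2s
s_0 = 4.090000: f = -12.271900, f' = 8.180000 → s_1 = 4.090000 - (-12.271900)/(8.180000) = 5.590232
s_1 = 5.590232: f = 2.250697, f' = 11.180465 → s_2 = 5.590232 - (2.250697)/(11.180465) = 5.388926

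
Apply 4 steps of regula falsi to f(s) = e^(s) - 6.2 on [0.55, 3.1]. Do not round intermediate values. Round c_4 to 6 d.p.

f(0.550000) = -4.466747, f(3.100000) = 15.997951
step 1: c = 1.106578, f(c) = -3.176007 < 0 → new bracket [1.106578, 3.100000]
step 2: c = 1.436772, f(c) = -1.992907 < 0 → new bracket [1.436772, 3.100000]
step 3: c = 1.621013, f(c) = -1.141787 < 0 → new bracket [1.621013, 3.100000]
step 4: c = 1.719538, f(c) = -0.618051 < 0 → new bracket [1.719538, 3.100000]

1.719538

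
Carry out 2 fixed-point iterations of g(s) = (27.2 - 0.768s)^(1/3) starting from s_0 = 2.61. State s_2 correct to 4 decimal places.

2.9220

s_1 = g(2.610000) = 2.931621
s_2 = g(2.931621) = 2.922009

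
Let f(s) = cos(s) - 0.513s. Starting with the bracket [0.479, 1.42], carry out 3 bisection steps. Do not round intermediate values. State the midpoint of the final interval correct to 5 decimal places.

1.00831

f(0.479000) = 0.641729, f(1.420000) = -0.578235 (opposite signs)
step 1: m = 0.949500, f(m) = 0.094996 > 0 → root in [0.949500, 1.420000]
step 2: m = 1.184750, f(m) = -0.231248 < 0 → root in [0.949500, 1.184750]
step 3: m = 1.067125, f(m) = -0.064791 < 0 → root in [0.949500, 1.067125]
Midpoint of [0.949500, 1.067125] = 1.008312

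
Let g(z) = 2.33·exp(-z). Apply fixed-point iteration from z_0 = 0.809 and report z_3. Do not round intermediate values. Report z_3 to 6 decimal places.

1.020511

z_1 = g(0.809000) = 1.037556
z_2 = g(1.037556) = 0.825564
z_3 = g(0.825564) = 1.020511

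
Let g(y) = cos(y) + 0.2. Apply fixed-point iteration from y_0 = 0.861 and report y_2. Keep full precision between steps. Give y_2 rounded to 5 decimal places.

0.85872

y_1 = g(0.861000) = 0.851679
y_2 = g(0.851679) = 0.858721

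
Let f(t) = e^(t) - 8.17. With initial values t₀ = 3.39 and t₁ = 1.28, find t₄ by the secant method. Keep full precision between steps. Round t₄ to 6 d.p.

f(t_0) = 21.495952, f(t_1) = -4.573360
t_2 = 1.280000 - (-4.573360)·(1.280000 - 3.390000)/(-4.573360 - (21.495952)) = 1.650159; f(t_2) = -2.962192
t_3 = 1.650159 - (-2.962192)·(1.650159 - 1.280000)/(-2.962192 - (-4.573360)) = 2.330710; f(t_3) = 2.115242
t_4 = 2.330710 - (2.115242)·(2.330710 - 1.650159)/(2.115242 - (-2.962192)) = 2.047195; f(t_4) = -0.423859

2.047195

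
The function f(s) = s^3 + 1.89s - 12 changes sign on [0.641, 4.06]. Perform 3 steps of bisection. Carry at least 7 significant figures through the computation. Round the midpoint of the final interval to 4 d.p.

2.1368

f(0.641000) = -10.525135, f(4.060000) = 62.596816 (opposite signs)
step 1: m = 2.350500, f(m) = 5.428606 > 0 → root in [0.641000, 2.350500]
step 2: m = 1.495750, f(m) = -5.826639 < 0 → root in [1.495750, 2.350500]
step 3: m = 1.923125, f(m) = -1.252789 < 0 → root in [1.923125, 2.350500]
Midpoint of [1.923125, 2.350500] = 2.136812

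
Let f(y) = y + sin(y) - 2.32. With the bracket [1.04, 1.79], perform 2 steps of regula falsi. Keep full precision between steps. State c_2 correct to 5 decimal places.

1.35151

f(1.040000) = -0.417596, f(1.790000) = 0.446071
step 1: c = 1.402636, f(c) = 0.068531 > 0 → new bracket [1.040000, 1.402636]
step 2: c = 1.351514, f(c) = 0.007568 > 0 → new bracket [1.040000, 1.351514]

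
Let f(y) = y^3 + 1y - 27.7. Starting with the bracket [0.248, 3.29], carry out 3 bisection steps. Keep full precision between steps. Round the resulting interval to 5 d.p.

[2.90975, 3.29000]

f(0.248000) = -27.436747, f(3.290000) = 11.201289 (opposite signs)
step 1: m = 1.769000, f(m) = -20.395160 < 0 → root in [1.769000, 3.290000]
step 2: m = 2.529500, f(m) = -8.985822 < 0 → root in [2.529500, 3.290000]
step 3: m = 2.909750, f(m) = -0.154430 < 0 → root in [2.909750, 3.290000]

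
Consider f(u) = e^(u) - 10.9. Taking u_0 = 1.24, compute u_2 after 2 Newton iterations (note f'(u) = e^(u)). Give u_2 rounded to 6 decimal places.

u_0 = 1.240000: f = -7.444387, f' = 3.455613 → u_1 = 1.240000 - (-7.444387)/(3.455613) = 3.394288
u_1 = 3.394288: f = 18.893432, f' = 29.793432 → u_2 = 3.394288 - (18.893432)/(29.793432) = 2.760140

2.760140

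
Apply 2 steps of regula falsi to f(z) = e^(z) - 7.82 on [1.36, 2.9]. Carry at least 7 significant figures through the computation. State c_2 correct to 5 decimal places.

f(1.360000) = -3.923807, f(2.900000) = 10.354145
step 1: c = 1.783216, f(c) = -1.871041 < 0 → new bracket [1.783216, 2.900000]
step 2: c = 1.954138, f(c) = -0.762168 < 0 → new bracket [1.954138, 2.900000]

1.95414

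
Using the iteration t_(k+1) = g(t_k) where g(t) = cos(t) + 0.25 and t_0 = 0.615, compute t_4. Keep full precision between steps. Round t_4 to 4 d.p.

0.7960

t_1 = g(0.615000) = 1.066773
t_2 = g(1.066773) = 0.732952
t_3 = g(0.732952) = 0.993203
t_4 = g(0.993203) = 0.796010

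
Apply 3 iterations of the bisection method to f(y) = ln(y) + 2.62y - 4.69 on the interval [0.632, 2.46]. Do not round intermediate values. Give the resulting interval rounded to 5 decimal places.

f(0.632000) = -3.493026, f(2.460000) = 2.655361 (opposite signs)
step 1: m = 1.546000, f(m) = -0.203809 < 0 → root in [1.546000, 2.460000]
step 2: m = 2.003000, f(m) = 1.252506 > 0 → root in [1.546000, 2.003000]
step 3: m = 1.774500, f(m) = 0.532709 > 0 → root in [1.546000, 1.774500]

[1.54600, 1.77450]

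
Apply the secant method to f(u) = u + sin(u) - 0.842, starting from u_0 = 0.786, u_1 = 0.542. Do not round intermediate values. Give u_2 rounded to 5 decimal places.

f(u_0) = 0.651532, f(u_1) = 0.215850
u_2 = 0.542000 - (0.215850)·(0.542000 - 0.786000)/(0.215850 - (0.651532)) = 0.421115; f(u_2) = -0.012107

0.42111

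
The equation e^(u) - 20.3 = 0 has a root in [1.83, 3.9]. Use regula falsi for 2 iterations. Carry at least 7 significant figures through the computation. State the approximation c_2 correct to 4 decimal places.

False-position update: c = (a·f(b) − b·f(a))/(f(b) − f(a)); replace the endpoint whose sign matches f(c).
f(1.830000) = -14.066113, f(3.900000) = 29.102449
step 1: c = 2.504492, f(c) = -8.062658 < 0 → new bracket [2.504492, 3.900000]
step 2: c = 2.807236, f(c) = -3.735931 < 0 → new bracket [2.807236, 3.900000]

2.8072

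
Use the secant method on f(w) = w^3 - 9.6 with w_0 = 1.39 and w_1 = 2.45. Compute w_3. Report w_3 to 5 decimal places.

2.10732

Secant update: w_(k+1) = w_k − f(w_k)·(w_k − w_(k-1))/(f(w_k) − f(w_(k-1))).
f(w_0) = -6.914381, f(w_1) = 5.106125
w_2 = 2.450000 - (5.106125)·(2.450000 - 1.390000)/(5.106125 - (-6.914381)) = 1.999728; f(w_2) = -1.603259
w_3 = 1.999728 - (-1.603259)·(1.999728 - 2.450000)/(-1.603259 - (5.106125)) = 2.107324; f(w_3) = -0.241762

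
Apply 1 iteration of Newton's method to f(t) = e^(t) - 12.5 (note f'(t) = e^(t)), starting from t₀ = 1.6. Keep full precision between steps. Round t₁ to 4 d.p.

t_0 = 1.600000: f = -7.546968, f' = 4.953032 → t_1 = 1.600000 - (-7.546968)/(4.953032) = 3.123706

3.1237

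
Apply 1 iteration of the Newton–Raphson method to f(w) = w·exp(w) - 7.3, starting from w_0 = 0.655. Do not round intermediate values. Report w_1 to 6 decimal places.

f'(w) = (w + 1)·exp(w)
w_0 = 0.655000: f = -6.039032, f' = 3.186111 → w_1 = 0.655000 - (-6.039032)/(3.186111) = 2.550424

2.550424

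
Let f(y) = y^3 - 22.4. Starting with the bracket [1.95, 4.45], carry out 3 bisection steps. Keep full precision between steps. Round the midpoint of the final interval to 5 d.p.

2.73125

f(1.950000) = -14.985125, f(4.450000) = 65.721125 (opposite signs)
step 1: m = 3.200000, f(m) = 10.368000 > 0 → root in [1.950000, 3.200000]
step 2: m = 2.575000, f(m) = -5.326141 < 0 → root in [2.575000, 3.200000]
step 3: m = 2.887500, f(m) = 1.674982 > 0 → root in [2.575000, 2.887500]
Midpoint of [2.575000, 2.887500] = 2.731250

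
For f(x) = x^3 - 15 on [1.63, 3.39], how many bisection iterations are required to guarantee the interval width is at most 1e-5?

Initial width b − a = 3.39 − 1.63 = 1.760000.
After n steps the width is (b−a)/2^n; need (b−a)/2^n ≤ 1e-5.
So n ≥ log₂(1.760000/1e-5) = log₂(176000.0000) ≈ 17.4252.
Hence n = 18.

18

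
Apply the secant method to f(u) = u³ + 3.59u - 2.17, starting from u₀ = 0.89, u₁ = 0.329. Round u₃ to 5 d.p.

0.55864

f(u_0) = 1.730069, f(u_1) = -0.953279
u_2 = 0.329000 - (-0.953279)·(0.329000 - 0.890000)/(-0.953279 - (1.730069)) = 0.528299; f(u_2) = -0.125957
u_3 = 0.528299 - (-0.125957)·(0.528299 - 0.329000)/(-0.125957 - (-0.953279)) = 0.558642; f(u_3) = 0.009866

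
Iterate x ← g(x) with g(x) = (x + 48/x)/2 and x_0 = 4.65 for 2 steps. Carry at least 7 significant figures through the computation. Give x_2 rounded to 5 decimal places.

6.94901

x_1 = g(4.650000) = 7.486290
x_2 = g(7.486290) = 6.949005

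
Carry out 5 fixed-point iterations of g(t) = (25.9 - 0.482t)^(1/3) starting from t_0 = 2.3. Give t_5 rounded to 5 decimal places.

t_1 = g(2.300000) = 2.915862
t_2 = g(2.915862) = 2.904178
t_3 = g(2.904178) = 2.904400
t_4 = g(2.904400) = 2.904396
t_5 = g(2.904396) = 2.904396

2.90440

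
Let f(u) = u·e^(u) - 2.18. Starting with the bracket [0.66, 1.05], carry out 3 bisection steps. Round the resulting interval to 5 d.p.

f(0.660000) = -0.903037, f(1.050000) = 0.820534 (opposite signs)
step 1: m = 0.855000, f(m) = -0.169575 < 0 → root in [0.855000, 1.050000]
step 2: m = 0.952500, f(m) = 0.289053 > 0 → root in [0.855000, 0.952500]
step 3: m = 0.903750, f(m) = 0.051218 > 0 → root in [0.855000, 0.903750]

[0.85500, 0.90375]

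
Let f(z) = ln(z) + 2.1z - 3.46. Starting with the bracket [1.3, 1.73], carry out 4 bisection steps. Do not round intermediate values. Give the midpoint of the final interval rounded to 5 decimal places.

1.47469

f(1.300000) = -0.467636, f(1.730000) = 0.721121 (opposite signs)
step 1: m = 1.515000, f(m) = 0.136915 > 0 → root in [1.300000, 1.515000]
step 2: m = 1.407500, f(m) = -0.162435 < 0 → root in [1.407500, 1.515000]
step 3: m = 1.461250, f(m) = -0.012083 < 0 → root in [1.461250, 1.515000]
step 4: m = 1.488125, f(m) = 0.062579 > 0 → root in [1.461250, 1.488125]
Midpoint of [1.461250, 1.488125] = 1.474688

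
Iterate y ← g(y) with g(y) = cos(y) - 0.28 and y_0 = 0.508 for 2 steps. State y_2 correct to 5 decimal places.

y_1 = g(0.508000) = 0.593719
y_2 = g(0.593719) = 0.548866

0.54887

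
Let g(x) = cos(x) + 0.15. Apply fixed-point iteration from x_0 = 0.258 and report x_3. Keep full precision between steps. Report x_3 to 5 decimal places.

x_1 = g(0.258000) = 1.116902
x_2 = g(1.116902) = 0.588469
x_3 = g(0.588469) = 0.981792

0.98179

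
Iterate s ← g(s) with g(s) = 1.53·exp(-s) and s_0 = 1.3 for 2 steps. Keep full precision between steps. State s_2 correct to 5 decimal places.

1.00833

s_1 = g(1.300000) = 0.416974
s_2 = g(0.416974) = 1.008329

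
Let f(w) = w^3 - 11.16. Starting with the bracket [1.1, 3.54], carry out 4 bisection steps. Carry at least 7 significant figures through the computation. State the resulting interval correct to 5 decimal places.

f(1.100000) = -9.829000, f(3.540000) = 33.201864 (opposite signs)
step 1: m = 2.320000, f(m) = 1.327168 > 0 → root in [1.100000, 2.320000]
step 2: m = 1.710000, f(m) = -6.159789 < 0 → root in [1.710000, 2.320000]
step 3: m = 2.015000, f(m) = -2.978647 < 0 → root in [2.015000, 2.320000]
step 4: m = 2.167500, f(m) = -0.976963 < 0 → root in [2.167500, 2.320000]

[2.16750, 2.32000]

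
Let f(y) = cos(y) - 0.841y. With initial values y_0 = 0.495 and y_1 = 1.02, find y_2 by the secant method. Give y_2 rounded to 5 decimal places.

Secant update: y_(k+1) = y_k − f(y_k)·(y_k − y_(k-1))/(f(y_k) − f(y_(k-1))).
f(y_0) = 0.463674, f(y_1) = -0.334454
y_2 = 1.020000 - (-0.334454)·(1.020000 - 0.495000)/(-0.334454 - (0.463674)) = 0.800000; f(y_2) = 0.023907

0.80000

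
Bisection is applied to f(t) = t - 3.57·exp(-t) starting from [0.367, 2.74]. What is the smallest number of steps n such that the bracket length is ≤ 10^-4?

Initial width b − a = 2.74 − 0.367 = 2.373000.
After n steps the width is (b−a)/2^n; need (b−a)/2^n ≤ 10^-4.
So n ≥ log₂(2.373000/10^-4) = log₂(23730.0000) ≈ 14.5344.
Hence n = 15.

15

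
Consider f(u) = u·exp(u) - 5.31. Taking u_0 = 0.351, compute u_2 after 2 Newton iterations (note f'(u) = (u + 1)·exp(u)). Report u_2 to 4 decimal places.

u_0 = 0.351000: f = -4.811409, f' = 1.919078 → u_1 = 0.351000 - (-4.811409)/(1.919078) = 2.858146
u_1 = 2.858146: f = 44.505125, f' = 67.244302 → u_2 = 2.858146 - (44.505125)/(67.244302) = 2.196303

2.1963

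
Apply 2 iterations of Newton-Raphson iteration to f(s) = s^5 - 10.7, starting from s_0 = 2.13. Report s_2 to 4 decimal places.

1.6467

f'(s) = 5s^4
s_0 = 2.130000: f = 33.142773, f' = 102.917308 → s_1 = 2.130000 - (33.142773)/(102.917308) = 1.807967
s_1 = 1.807967: f = 8.617568, f' = 53.423454 → s_2 = 1.807967 - (8.617568)/(53.423454) = 1.646660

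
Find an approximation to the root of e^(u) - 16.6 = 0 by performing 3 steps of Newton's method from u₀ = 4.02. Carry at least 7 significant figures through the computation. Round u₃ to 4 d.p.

f'(u) = e^(u)
u_0 = 4.020000: f = 39.101106, f' = 55.701106 → u_1 = 4.020000 - (39.101106)/(55.701106) = 3.318019
u_1 = 3.318019: f = 11.005616, f' = 27.605616 → u_2 = 3.318019 - (11.005616)/(27.605616) = 2.919346
u_2 = 2.919346: f = 1.929168, f' = 18.529168 → u_3 = 2.919346 - (1.929168)/(18.529168) = 2.815231

2.8152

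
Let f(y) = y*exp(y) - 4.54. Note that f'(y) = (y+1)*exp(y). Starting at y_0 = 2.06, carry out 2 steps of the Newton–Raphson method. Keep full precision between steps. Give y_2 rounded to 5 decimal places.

Newton update: y ← y − f(y)/f'(y).
y_0 = 2.060000: f = 11.622698, f' = 24.008668 → y_1 = 2.060000 - (11.622698)/(24.008668) = 1.575896
y_1 = 1.575896: f = 3.079567, f' = 12.454638 → y_2 = 1.575896 - (3.079567)/(12.454638) = 1.328633

1.32863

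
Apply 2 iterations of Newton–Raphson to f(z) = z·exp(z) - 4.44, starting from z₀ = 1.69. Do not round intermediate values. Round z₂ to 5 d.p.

1.26746

f'(z) = (z + 1)·exp(z)
z_0 = 1.690000: f = 4.718922, f' = 14.578403 → z_1 = 1.690000 - (4.718922)/(14.578403) = 1.366307
z_1 = 1.366307: f = 0.917080, f' = 9.277925 → z_2 = 1.366307 - (0.917080)/(9.277925) = 1.267462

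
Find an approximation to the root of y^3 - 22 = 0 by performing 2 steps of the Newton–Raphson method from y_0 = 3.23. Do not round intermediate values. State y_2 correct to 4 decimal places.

2.8031

f'(y) = 3y^2
y_0 = 3.230000: f = 11.698267, f' = 31.298700 → y_1 = 3.230000 - (11.698267)/(31.298700) = 2.856238
y_1 = 2.856238: f = 1.301461, f' = 24.474285 → y_2 = 2.856238 - (1.301461)/(24.474285) = 2.803061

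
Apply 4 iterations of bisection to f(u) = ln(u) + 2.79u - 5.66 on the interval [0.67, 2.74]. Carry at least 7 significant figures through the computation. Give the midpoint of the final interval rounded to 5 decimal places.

f(0.670000) = -4.191178, f(2.740000) = 2.992558 (opposite signs)
step 1: m = 1.705000, f(m) = -0.369485 < 0 → root in [1.705000, 2.740000]
step 2: m = 2.222500, f(m) = 1.339408 > 0 → root in [1.705000, 2.222500]
step 3: m = 1.963750, f(m) = 0.493718 > 0 → root in [1.705000, 1.963750]
step 4: m = 1.834375, f(m) = 0.064610 > 0 → root in [1.705000, 1.834375]
Midpoint of [1.705000, 1.834375] = 1.769688

1.76969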